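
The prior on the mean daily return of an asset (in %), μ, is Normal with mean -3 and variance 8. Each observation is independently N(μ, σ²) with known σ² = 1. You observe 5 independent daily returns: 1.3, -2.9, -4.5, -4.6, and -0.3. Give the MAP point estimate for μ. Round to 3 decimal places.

μ̂_MAP = -2.220

n = 5; x̄ = (1.3 + (-2.9) + (-4.5) + (-4.6) + (-0.3))/5 = -11/5 = -2.2.
For a Normal prior and Normal likelihood with known variance, the posterior is Normal; its mode equals its mean, the precision-weighted average.
Prior precision 1/σ₀² = 1/8 = 0.125; data precision n/σ² = 5/1 = 5.
μ̂ = (0.125·(-3) + 5·(-2.2)) / (0.125 + 5) = (-11.375)/5.125 = -91/41 ≈ -2.220.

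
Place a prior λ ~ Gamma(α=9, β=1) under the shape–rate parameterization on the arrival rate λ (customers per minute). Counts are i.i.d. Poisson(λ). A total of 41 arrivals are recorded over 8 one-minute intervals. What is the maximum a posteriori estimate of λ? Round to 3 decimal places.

Σxᵢ = 41, n = 8.
Posterior ∝ λ^8e^(−1λ) · λ^41e^(−8λ) = λ^49e^(−9λ), i.e. Gamma(shape=50, rate=9).
The mode of a Gamma(a, b) with a ≥ 1 (shape–rate) is (a−1)/b = 49/9 ≈ 5.444.

λ̂_MAP = 5.444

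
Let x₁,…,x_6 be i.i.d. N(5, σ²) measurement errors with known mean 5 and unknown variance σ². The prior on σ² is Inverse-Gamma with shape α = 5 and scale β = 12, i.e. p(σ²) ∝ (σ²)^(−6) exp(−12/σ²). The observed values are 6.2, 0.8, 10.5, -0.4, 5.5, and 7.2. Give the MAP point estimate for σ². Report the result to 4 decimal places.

Sum of squared deviations about the known mean: SS = (6.2−5)² + (0.8−5)² + (10.5−5)² + (-0.4−5)² + (5.5−5)² + (7.2−5)² = 83.58.
The Normal likelihood contributes (σ²)^(−n/2) exp(−SS/(2σ²)), so the posterior is Inverse-Gamma(α + n/2, β + SS/2) = Inverse-Gamma(8, 53.79).
The mode of Inverse-Gamma(a, b) is b/(a+1) = 53.79/9 ≈ 5.9767.

σ̂²_MAP = 5.9767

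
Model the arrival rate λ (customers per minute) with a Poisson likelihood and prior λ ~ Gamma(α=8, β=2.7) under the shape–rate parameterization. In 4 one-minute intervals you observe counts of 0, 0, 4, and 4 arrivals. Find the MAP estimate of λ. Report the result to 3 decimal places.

Σxᵢ = 0+0+4+4 = 8, with n = 4.
Posterior ∝ λ^7e^(−2.7λ) · λ^8e^(−4λ) = λ^15e^(−6.7λ), i.e. Gamma(shape=16, rate=6.7).
The mode of a Gamma(a, b) with a ≥ 1 (shape–rate) is (a−1)/b = 15/6.7 ≈ 2.239.

λ̂_MAP = 2.239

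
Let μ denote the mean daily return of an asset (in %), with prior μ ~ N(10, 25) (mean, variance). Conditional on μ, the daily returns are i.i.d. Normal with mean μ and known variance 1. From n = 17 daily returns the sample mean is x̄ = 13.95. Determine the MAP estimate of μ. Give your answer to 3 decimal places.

μ̂_MAP = 13.941

n = 17, x̄ = 13.95.
For a Normal prior and Normal likelihood with known variance, the posterior is Normal; its mode equals its mean, the precision-weighted average.
Prior precision 1/σ₀² = 1/25 = 0.04; data precision n/σ² = 17/1 = 17.
μ̂ = (0.04·10 + 17·13.95) / (0.04 + 17) = 237.55/17.04 = 23755/1704 ≈ 13.941.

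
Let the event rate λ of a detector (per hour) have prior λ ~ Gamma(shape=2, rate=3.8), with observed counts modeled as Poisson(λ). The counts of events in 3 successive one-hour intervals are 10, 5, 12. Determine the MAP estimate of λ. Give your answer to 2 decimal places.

λ̂_MAP = 4.12

Σxᵢ = 10+5+12 = 27, with n = 3.
Posterior ∝ λe^(−3.8λ) · λ^27e^(−3λ) = λ^28e^(−6.8λ), i.e. Gamma(shape=29, rate=6.8).
The mode of a Gamma(a, b) with a ≥ 1 (shape–rate) is (a−1)/b = 28/6.8 ≈ 4.12.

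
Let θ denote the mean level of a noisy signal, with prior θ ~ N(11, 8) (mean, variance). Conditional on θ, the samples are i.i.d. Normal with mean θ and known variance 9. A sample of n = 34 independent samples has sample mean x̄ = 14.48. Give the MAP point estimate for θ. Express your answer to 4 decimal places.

n = 34, x̄ = 14.48.
For a Normal prior and Normal likelihood with known variance, the posterior is Normal; its mode equals its mean, the precision-weighted average.
Prior precision 1/σ₀² = 1/8 = 0.125; data precision n/σ² = 34/9.
θ̂ = (0.125·11 + (34/9)·14.48) / (0.125 + 34/9) = (100939/1800)/(281/72) = 100939/7025 ≈ 14.3685.

θ̂_MAP = 14.3685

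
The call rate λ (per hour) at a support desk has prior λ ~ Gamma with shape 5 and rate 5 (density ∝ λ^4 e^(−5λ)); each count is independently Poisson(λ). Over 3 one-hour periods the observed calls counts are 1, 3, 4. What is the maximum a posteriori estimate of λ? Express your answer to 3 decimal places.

Σxᵢ = 1+3+4 = 8, with n = 3.
Posterior ∝ λ^4e^(−5λ) · λ^8e^(−3λ) = λ^12e^(−8λ), i.e. Gamma(shape=13, rate=8).
The mode of a Gamma(a, b) with a ≥ 1 (shape–rate) is (a−1)/b = 12/8 ≈ 1.500.

λ̂_MAP = 1.500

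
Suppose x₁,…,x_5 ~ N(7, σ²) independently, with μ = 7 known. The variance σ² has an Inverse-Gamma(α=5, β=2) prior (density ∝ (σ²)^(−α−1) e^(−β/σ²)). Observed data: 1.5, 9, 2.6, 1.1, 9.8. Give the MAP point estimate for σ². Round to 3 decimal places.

σ̂²_MAP = 5.898

Sum of squared deviations about the known mean: SS = (1.5−7)² + (9−7)² + (2.6−7)² + (1.1−7)² + (9.8−7)² = 96.26.
The Normal likelihood contributes (σ²)^(−n/2) exp(−SS/(2σ²)), so the posterior is Inverse-Gamma(α + n/2, β + SS/2) = Inverse-Gamma(7.5, 50.13).
The mode of Inverse-Gamma(a, b) is b/(a+1) = 50.13/8.5 ≈ 5.898.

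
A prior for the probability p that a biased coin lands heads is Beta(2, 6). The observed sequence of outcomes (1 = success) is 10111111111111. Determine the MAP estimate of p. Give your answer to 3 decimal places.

Prior: Beta(2, 6).
Data: 13 successes in 14 trials (from the sequence). The binomial likelihood contributes p^13(1−p)^1, so the posterior is Beta(2+13, 6+1) = Beta(15, 7).
For Beta(a, b) with a, b > 1 the mode is (a−1)/(a+b−2) = 14/20 ≈ 0.700.

p̂_MAP = 0.700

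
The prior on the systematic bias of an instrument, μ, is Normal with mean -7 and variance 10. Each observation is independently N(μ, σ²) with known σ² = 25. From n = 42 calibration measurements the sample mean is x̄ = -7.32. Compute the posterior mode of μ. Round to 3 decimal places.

μ̂_MAP = -7.302

n = 42, x̄ = -7.32.
For a Normal prior and Normal likelihood with known variance, the posterior is Normal; its mode equals its mean, the precision-weighted average.
Prior precision 1/σ₀² = 1/10 = 0.1; data precision n/σ² = 42/25 = 1.68.
μ̂ = (0.1·(-7) + 1.68·(-7.32)) / (0.1 + 1.68) = (-12.9976)/1.78 = -16247/2225 ≈ -7.302.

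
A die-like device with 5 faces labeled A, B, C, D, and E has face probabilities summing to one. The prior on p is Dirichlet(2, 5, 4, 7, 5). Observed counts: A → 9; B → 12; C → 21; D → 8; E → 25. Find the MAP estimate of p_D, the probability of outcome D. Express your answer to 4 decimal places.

MAP estimate of p_D = 0.1505

The posterior is Dirichlet(αᵢ + nᵢ) = Dirichlet(11, 17, 25, 15, 30).
For a Dirichlet(a₁,…,a_K) with all aᵢ > 1, the mode has j-th component (aⱼ − 1)/(Σaᵢ − K).
Here Σaᵢ = 98 and K = 5, so p_D = (15 − 1)/(98 − 5) = 14/93 ≈ 0.1505.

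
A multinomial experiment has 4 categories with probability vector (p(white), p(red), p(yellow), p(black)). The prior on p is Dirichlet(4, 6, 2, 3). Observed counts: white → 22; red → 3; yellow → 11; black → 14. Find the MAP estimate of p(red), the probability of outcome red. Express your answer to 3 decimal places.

The posterior is Dirichlet(αᵢ + nᵢ) = Dirichlet(26, 9, 13, 17).
For a Dirichlet(a₁,…,a_K) with all aᵢ > 1, the mode has j-th component (aⱼ − 1)/(Σaᵢ − K).
Here Σaᵢ = 65 and K = 4, so p(red) = (9 − 1)/(65 − 4) = 8/61 ≈ 0.131.

MAP estimate of p(red) = 0.131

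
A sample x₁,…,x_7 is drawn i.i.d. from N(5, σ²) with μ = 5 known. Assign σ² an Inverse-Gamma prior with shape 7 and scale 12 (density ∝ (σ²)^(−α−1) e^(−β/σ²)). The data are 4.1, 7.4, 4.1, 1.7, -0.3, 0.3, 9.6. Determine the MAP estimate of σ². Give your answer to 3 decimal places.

Sum of squared deviations about the known mean: SS = (4.1−5)² + (7.4−5)² + (4.1−5)² + (1.7−5)² + (-0.3−5)² + (0.3−5)² + (9.6−5)² = 89.61.
The Normal likelihood contributes (σ²)^(−n/2) exp(−SS/(2σ²)), so the posterior is Inverse-Gamma(α + n/2, β + SS/2) = Inverse-Gamma(10.5, 56.805).
The mode of Inverse-Gamma(a, b) is b/(a+1) = 56.805/11.5 ≈ 4.940.

σ̂²_MAP = 4.940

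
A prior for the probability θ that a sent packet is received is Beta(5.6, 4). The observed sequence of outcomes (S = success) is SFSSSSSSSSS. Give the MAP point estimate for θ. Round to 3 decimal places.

Prior: Beta(5.6, 4).
Data: 10 successes in 11 trials (from the sequence). The binomial likelihood contributes θ^10(1−θ)^1, so the posterior is Beta(5.6+10, 4+1) = Beta(15.6, 5).
For Beta(a, b) with a, b > 1 the mode is (a−1)/(a+b−2) = 14.6/18.6 ≈ 0.785.

θ̂_MAP = 0.785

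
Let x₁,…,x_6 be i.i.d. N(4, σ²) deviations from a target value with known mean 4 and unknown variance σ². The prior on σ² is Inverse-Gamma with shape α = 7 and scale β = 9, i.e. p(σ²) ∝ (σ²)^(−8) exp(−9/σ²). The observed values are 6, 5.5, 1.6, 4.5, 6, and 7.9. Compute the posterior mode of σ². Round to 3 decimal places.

Sum of squared deviations about the known mean: SS = (6−4)² + (5.5−4)² + (1.6−4)² + (4.5−4)² + (6−4)² + (7.9−4)² = 31.47.
The Normal likelihood contributes (σ²)^(−n/2) exp(−SS/(2σ²)), so the posterior is Inverse-Gamma(α + n/2, β + SS/2) = Inverse-Gamma(10, 24.735).
The mode of Inverse-Gamma(a, b) is b/(a+1) = 24.735/11 ≈ 2.249.

σ̂²_MAP = 2.249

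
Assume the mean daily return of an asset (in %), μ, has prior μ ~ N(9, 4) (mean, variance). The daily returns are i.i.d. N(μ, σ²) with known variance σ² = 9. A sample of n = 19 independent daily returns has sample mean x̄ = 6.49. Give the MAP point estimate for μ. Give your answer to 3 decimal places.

μ̂_MAP = 6.756

n = 19, x̄ = 6.49.
For a Normal prior and Normal likelihood with known variance, the posterior is Normal; its mode equals its mean, the precision-weighted average.
Prior precision 1/σ₀² = 1/4 = 0.25; data precision n/σ² = 19/9.
μ̂ = (0.25·9 + (19/9)·6.49) / (0.25 + 19/9) = (3589/225)/(85/36) = 14356/2125 ≈ 6.756.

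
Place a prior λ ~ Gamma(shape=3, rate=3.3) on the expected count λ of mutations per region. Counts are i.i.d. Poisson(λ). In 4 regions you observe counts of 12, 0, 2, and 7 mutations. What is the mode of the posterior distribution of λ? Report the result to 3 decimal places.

λ̂_MAP = 3.151

Σxᵢ = 12+0+2+7 = 21, with n = 4.
Posterior ∝ λ^2e^(−3.3λ) · λ^21e^(−4λ) = λ^23e^(−7.3λ), i.e. Gamma(shape=24, rate=7.3).
The mode of a Gamma(a, b) with a ≥ 1 (shape–rate) is (a−1)/b = 23/7.3 ≈ 3.151.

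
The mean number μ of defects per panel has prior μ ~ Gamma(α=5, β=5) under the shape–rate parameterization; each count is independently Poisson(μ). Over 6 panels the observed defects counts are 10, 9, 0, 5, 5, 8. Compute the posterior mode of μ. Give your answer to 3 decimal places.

Σxᵢ = 10+9+0+5+5+8 = 37, with n = 6.
Posterior ∝ μ^4e^(−5μ) · μ^37e^(−6μ) = μ^41e^(−11μ), i.e. Gamma(shape=42, rate=11).
The mode of a Gamma(a, b) with a ≥ 1 (shape–rate) is (a−1)/b = 41/11 ≈ 3.727.

μ̂_MAP = 3.727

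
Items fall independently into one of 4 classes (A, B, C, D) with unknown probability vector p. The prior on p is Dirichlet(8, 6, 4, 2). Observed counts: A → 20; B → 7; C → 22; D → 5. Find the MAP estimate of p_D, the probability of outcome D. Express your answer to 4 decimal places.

MAP estimate of p_D = 0.0857

The posterior is Dirichlet(αᵢ + nᵢ) = Dirichlet(28, 13, 26, 7).
For a Dirichlet(a₁,…,a_K) with all aᵢ > 1, the mode has j-th component (aⱼ − 1)/(Σaᵢ − K).
Here Σaᵢ = 74 and K = 4, so p_D = (7 − 1)/(74 − 4) = 6/70 ≈ 0.0857.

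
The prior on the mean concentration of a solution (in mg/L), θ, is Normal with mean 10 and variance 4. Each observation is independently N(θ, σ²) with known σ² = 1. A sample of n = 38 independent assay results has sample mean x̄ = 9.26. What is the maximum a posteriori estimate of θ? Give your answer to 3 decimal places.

θ̂_MAP = 9.265

n = 38, x̄ = 9.26.
For a Normal prior and Normal likelihood with known variance, the posterior is Normal; its mode equals its mean, the precision-weighted average.
Prior precision 1/σ₀² = 1/4 = 0.25; data precision n/σ² = 38/1 = 38.
θ̂ = (0.25·10 + 38·9.26) / (0.25 + 38) = 354.38/38.25 = 35438/3825 ≈ 9.265.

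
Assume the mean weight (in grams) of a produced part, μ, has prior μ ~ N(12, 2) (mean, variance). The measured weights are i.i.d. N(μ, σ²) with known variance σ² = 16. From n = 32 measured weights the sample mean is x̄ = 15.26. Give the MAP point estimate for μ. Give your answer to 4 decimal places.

μ̂_MAP = 14.6080

n = 32, x̄ = 15.26.
For a Normal prior and Normal likelihood with known variance, the posterior is Normal; its mode equals its mean, the precision-weighted average.
Prior precision 1/σ₀² = 1/2 = 0.5; data precision n/σ² = 32/16 = 2.
μ̂ = (0.5·12 + 2·15.26) / (0.5 + 2) = 36.52/2.5 = 14.6080.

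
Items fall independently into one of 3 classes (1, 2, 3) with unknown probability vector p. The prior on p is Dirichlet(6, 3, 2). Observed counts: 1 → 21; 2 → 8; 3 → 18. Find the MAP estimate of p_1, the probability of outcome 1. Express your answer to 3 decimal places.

MAP estimate: 0.473

The posterior is Dirichlet(αᵢ + nᵢ) = Dirichlet(27, 11, 20).
For a Dirichlet(a₁,…,a_K) with all aᵢ > 1, the mode has j-th component (aⱼ − 1)/(Σaᵢ − K).
Here Σaᵢ = 58 and K = 3, so p_1 = (27 − 1)/(58 − 3) = 26/55 ≈ 0.473.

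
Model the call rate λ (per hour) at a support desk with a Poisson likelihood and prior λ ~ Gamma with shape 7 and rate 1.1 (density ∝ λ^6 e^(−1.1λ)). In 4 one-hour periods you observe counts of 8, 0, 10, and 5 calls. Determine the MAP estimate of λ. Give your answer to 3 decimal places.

Σxᵢ = 8+0+10+5 = 23, with n = 4.
Posterior ∝ λ^6e^(−1.1λ) · λ^23e^(−4λ) = λ^29e^(−5.1λ), i.e. Gamma(shape=30, rate=5.1).
The mode of a Gamma(a, b) with a ≥ 1 (shape–rate) is (a−1)/b = 29/5.1 ≈ 5.686.

λ̂_MAP = 5.686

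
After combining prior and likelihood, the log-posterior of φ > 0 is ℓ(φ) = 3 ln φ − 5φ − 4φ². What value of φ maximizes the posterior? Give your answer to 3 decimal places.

ℓ'(φ) = 3/φ − 5 − 8φ. Setting this to zero and multiplying by φ: 8φ² + 5φ − 3 = 0.
φ = (−5 + √(5² + 4·8·3)) / (2·8) = (−5 + √121) / 16 = (−5 + 11)/16 = 3/8.
ℓ''(φ) = −3/φ² − 8 < 0, confirming a maximum.

φ̂_MAP = 0.375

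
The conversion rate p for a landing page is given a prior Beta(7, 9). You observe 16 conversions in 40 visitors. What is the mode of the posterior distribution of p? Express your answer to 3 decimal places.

Prior: Beta(7, 9).
Data: 16 successes in 40 trials. The binomial likelihood contributes p^16(1−p)^24, so the posterior is Beta(7+16, 9+24) = Beta(23, 33).
For Beta(a, b) with a, b > 1 the mode is (a−1)/(a+b−2) = 22/54 ≈ 0.407.

p̂_MAP = 0.407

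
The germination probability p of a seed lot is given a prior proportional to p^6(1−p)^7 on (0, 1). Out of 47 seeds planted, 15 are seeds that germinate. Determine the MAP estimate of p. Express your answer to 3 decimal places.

p̂_MAP = 0.350

The prior density ∝ p^6(1−p)^7 is the kernel of Beta(7, 8).
Data: 15 successes in 47 trials. The binomial likelihood contributes p^15(1−p)^32, so the posterior is Beta(7+15, 8+32) = Beta(22, 40).
For Beta(a, b) with a, b > 1 the mode is (a−1)/(a+b−2) = 21/60 ≈ 0.350.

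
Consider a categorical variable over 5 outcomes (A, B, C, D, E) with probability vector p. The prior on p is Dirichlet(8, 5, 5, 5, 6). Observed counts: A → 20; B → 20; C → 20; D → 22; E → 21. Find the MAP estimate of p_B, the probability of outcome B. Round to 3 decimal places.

MAP estimate of p_B = 0.189

The posterior is Dirichlet(αᵢ + nᵢ) = Dirichlet(28, 25, 25, 27, 27).
For a Dirichlet(a₁,…,a_K) with all aᵢ > 1, the mode has j-th component (aⱼ − 1)/(Σaᵢ − K).
Here Σaᵢ = 132 and K = 5, so p_B = (25 − 1)/(132 − 5) = 24/127 ≈ 0.189.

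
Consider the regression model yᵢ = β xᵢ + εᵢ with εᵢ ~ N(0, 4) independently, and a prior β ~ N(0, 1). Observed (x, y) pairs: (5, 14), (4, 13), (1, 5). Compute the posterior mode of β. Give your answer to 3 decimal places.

log p(β | y) = −Σ(yᵢ − βxᵢ)²/(2·4) − β²/(2·1) + const.
Setting the derivative to zero: Σxᵢ(yᵢ − βxᵢ)/4 − β/1 = 0, so β = Σxᵢyᵢ / (Σxᵢ² + σ²/τ²).
Σxᵢyᵢ = 5·14 + 4·13 + 1·5 = 127; Σxᵢ² = 42; σ²/τ² = 4.
β̂_MAP = 127 / (42 + 4) = 127/46 ≈ 2.761.

β̂_MAP = 2.761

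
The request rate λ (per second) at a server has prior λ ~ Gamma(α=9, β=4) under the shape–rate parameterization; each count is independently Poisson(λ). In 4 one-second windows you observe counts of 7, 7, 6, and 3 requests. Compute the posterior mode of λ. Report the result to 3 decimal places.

Σxᵢ = 7+7+6+3 = 23, with n = 4.
Posterior ∝ λ^8e^(−4λ) · λ^23e^(−4λ) = λ^31e^(−8λ), i.e. Gamma(shape=32, rate=8).
The mode of a Gamma(a, b) with a ≥ 1 (shape–rate) is (a−1)/b = 31/8 ≈ 3.875.

λ̂_MAP = 3.875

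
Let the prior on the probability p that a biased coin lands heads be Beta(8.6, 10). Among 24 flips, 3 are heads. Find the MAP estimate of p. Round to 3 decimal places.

p̂_MAP = 0.261

Prior: Beta(8.6, 10).
Data: 3 successes in 24 trials. The binomial likelihood contributes p^3(1−p)^21, so the posterior is Beta(8.6+3, 10+21) = Beta(11.6, 31).
For Beta(a, b) with a, b > 1 the mode is (a−1)/(a+b−2) = 10.6/40.6 ≈ 0.261.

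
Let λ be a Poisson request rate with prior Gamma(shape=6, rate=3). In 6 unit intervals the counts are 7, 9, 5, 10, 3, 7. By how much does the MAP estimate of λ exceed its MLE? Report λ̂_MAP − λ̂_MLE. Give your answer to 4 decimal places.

MAP − MLE = -1.7222

Σxᵢ = 41. Posterior is Gamma(47, 9); MAP = (47−1)/9 = 46/9 ≈ 5.11111.
MLE = x̄ = 41/6 ≈ 6.83333.
Difference = 46/9 − 41/6 = -31/18 ≈ -1.7222.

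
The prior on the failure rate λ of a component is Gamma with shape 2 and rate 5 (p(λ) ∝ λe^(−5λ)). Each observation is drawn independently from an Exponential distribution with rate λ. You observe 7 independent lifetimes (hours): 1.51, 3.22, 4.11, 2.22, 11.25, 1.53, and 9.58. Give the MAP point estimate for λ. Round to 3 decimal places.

The Exponential(rate=λ) likelihood is ∝ λ^n e^(−λΣtᵢ). Here n = 7 and Σtᵢ = 1.51 + 3.22 + 4.11 + 2.22 + 11.25 + 1.53 + 9.58 = 33.42.
Posterior ∝ λe^(−5λ) · λ^7e^(−33.42λ) = λ^8e^(−38.42λ), i.e. Gamma(9, 38.42).
Mode = (a−1)/b = 8/38.42 ≈ 0.208.

λ̂_MAP = 0.208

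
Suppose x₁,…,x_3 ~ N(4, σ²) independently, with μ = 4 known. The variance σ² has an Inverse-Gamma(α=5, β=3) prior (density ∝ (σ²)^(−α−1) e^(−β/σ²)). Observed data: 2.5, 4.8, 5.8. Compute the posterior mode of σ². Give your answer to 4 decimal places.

σ̂²_MAP = 0.8087

Sum of squared deviations about the known mean: SS = (2.5−4)² + (4.8−4)² + (5.8−4)² = 6.13.
The Normal likelihood contributes (σ²)^(−n/2) exp(−SS/(2σ²)), so the posterior is Inverse-Gamma(α + n/2, β + SS/2) = Inverse-Gamma(6.5, 6.065).
The mode of Inverse-Gamma(a, b) is b/(a+1) = 6.065/7.5 ≈ 0.8087.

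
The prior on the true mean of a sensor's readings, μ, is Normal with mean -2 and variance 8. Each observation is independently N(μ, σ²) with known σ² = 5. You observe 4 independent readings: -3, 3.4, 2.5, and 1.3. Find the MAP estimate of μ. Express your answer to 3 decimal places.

n = 4; x̄ = ((-3) + 3.4 + 2.5 + 1.3)/4 = 4.2/4 = 1.05.
For a Normal prior and Normal likelihood with known variance, the posterior is Normal; its mode equals its mean, the precision-weighted average.
Prior precision 1/σ₀² = 1/8 = 0.125; data precision n/σ² = 4/5 = 0.8.
μ̂ = (0.125·(-2) + 0.8·1.05) / (0.125 + 0.8) = 0.59/0.925 = 118/185 ≈ 0.638.

μ̂_MAP = 0.638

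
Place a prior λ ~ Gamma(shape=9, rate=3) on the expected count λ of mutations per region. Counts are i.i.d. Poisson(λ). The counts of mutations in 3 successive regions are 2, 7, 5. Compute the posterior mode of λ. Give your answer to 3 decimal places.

λ̂_MAP = 3.667

Σxᵢ = 2+7+5 = 14, with n = 3.
Posterior ∝ λ^8e^(−3λ) · λ^14e^(−3λ) = λ^22e^(−6λ), i.e. Gamma(shape=23, rate=6).
The mode of a Gamma(a, b) with a ≥ 1 (shape–rate) is (a−1)/b = 22/6 ≈ 3.667.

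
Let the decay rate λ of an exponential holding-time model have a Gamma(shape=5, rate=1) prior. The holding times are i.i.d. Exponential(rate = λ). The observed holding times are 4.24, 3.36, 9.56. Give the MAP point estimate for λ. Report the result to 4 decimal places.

The Exponential(rate=λ) likelihood is ∝ λ^n e^(−λΣtᵢ). Here n = 3 and Σtᵢ = 4.24 + 3.36 + 9.56 = 17.16.
Posterior ∝ λ^4e^(−1λ) · λ^3e^(−17.16λ) = λ^7e^(−18.16λ), i.e. Gamma(8, 18.16).
Mode = (a−1)/b = 7/18.16 ≈ 0.3855.

λ̂_MAP = 0.3855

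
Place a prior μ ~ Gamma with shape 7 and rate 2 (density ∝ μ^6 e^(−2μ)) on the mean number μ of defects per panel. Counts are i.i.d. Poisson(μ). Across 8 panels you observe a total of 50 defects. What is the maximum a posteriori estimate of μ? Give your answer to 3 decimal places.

Σxᵢ = 50, n = 8.
Posterior ∝ μ^6e^(−2μ) · μ^50e^(−8μ) = μ^56e^(−10μ), i.e. Gamma(shape=57, rate=10).
The mode of a Gamma(a, b) with a ≥ 1 (shape–rate) is (a−1)/b = 56/10 ≈ 5.600.

μ̂_MAP = 5.600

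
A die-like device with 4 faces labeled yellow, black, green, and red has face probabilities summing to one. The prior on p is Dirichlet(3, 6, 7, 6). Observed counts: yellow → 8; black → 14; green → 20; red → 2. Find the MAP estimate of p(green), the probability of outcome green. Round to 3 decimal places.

MAP estimate of p(green) = 0.419

The posterior is Dirichlet(αᵢ + nᵢ) = Dirichlet(11, 20, 27, 8).
For a Dirichlet(a₁,…,a_K) with all aᵢ > 1, the mode has j-th component (aⱼ − 1)/(Σaᵢ − K).
Here Σaᵢ = 66 and K = 4, so p(green) = (27 − 1)/(66 − 4) = 26/62 ≈ 0.419.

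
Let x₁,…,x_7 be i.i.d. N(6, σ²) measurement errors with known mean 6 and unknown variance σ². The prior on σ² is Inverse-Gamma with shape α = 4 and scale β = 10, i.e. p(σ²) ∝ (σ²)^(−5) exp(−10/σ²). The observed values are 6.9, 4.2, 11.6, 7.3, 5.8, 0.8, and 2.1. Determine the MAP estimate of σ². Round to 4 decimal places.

Sum of squared deviations about the known mean: SS = (6.9−6)² + (4.2−6)² + (11.6−6)² + (7.3−6)² + (5.8−6)² + (0.8−6)² + (2.1−6)² = 79.39.
The Normal likelihood contributes (σ²)^(−n/2) exp(−SS/(2σ²)), so the posterior is Inverse-Gamma(α + n/2, β + SS/2) = Inverse-Gamma(7.5, 49.695).
The mode of Inverse-Gamma(a, b) is b/(a+1) = 49.695/8.5 ≈ 5.8465.

σ̂²_MAP = 5.8465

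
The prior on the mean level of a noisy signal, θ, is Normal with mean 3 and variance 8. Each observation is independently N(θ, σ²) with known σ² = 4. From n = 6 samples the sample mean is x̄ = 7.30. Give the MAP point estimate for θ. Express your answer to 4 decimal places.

θ̂_MAP = 6.9692

n = 6, x̄ = 7.30.
For a Normal prior and Normal likelihood with known variance, the posterior is Normal; its mode equals its mean, the precision-weighted average.
Prior precision 1/σ₀² = 1/8 = 0.125; data precision n/σ² = 6/4 = 1.5.
θ̂ = (0.125·3 + 1.5·7.3) / (0.125 + 1.5) = 11.325/1.625 = 453/65 ≈ 6.9692.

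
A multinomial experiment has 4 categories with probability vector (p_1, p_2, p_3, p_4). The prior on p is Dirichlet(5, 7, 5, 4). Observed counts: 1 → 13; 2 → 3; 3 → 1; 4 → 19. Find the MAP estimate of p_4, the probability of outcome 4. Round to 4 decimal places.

The posterior is Dirichlet(αᵢ + nᵢ) = Dirichlet(18, 10, 6, 23).
For a Dirichlet(a₁,…,a_K) with all aᵢ > 1, the mode has j-th component (aⱼ − 1)/(Σaᵢ − K).
Here Σaᵢ = 57 and K = 4, so p_4 = (23 − 1)/(57 − 4) = 22/53 ≈ 0.4151.

MAP estimate: 0.4151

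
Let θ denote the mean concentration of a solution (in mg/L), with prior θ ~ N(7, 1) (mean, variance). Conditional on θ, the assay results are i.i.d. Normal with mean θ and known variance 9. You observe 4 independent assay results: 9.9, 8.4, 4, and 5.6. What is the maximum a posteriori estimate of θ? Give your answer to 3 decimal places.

θ̂_MAP = 6.992

n = 4; x̄ = (9.9 + 8.4 + 4 + 5.6)/4 = 27.9/4 = 6.975.
For a Normal prior and Normal likelihood with known variance, the posterior is Normal; its mode equals its mean, the precision-weighted average.
Prior precision 1/σ₀² = 1/1 = 1; data precision n/σ² = 4/9.
θ̂ = (1·7 + (4/9)·6.975) / (1 + 4/9) = 10.1/(13/9) = 909/130 ≈ 6.992.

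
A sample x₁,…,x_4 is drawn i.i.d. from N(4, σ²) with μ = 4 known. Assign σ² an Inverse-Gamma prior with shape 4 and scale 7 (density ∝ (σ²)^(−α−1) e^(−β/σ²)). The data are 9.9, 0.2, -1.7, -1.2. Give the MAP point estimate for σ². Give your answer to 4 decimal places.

σ̂²_MAP = 8.7700

Sum of squared deviations about the known mean: SS = (9.9−4)² + (0.2−4)² + (-1.7−4)² + (-1.2−4)² = 108.78.
The Normal likelihood contributes (σ²)^(−n/2) exp(−SS/(2σ²)), so the posterior is Inverse-Gamma(α + n/2, β + SS/2) = Inverse-Gamma(6, 61.39).
The mode of Inverse-Gamma(a, b) is b/(a+1) = 61.39/7 ≈ 8.7700.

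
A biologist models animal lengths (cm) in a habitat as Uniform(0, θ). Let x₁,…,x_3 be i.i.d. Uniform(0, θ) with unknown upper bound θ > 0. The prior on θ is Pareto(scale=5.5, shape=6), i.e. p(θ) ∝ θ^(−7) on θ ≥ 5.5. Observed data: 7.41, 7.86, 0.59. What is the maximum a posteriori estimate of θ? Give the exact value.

The Uniform(0, θ) likelihood is θ^(−n) for θ ≥ max(xᵢ), zero otherwise. Here max(xᵢ) = 7.86.
Posterior ∝ θ^(−7) · θ^(−3) = θ^(−10) on θ ≥ max(5.5, 7.86) = 7.86.
This density is strictly decreasing in θ, so the posterior mode lies at the lower boundary of the support.

θ̂_MAP = 7.86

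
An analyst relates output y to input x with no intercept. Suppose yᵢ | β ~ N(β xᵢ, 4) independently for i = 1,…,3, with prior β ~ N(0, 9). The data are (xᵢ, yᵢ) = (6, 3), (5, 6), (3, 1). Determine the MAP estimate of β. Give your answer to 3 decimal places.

β̂_MAP = 0.724

log p(β | y) = −Σ(yᵢ − βxᵢ)²/(2·4) − β²/(2·9) + const.
Setting the derivative to zero: Σxᵢ(yᵢ − βxᵢ)/4 − β/9 = 0, so β = Σxᵢyᵢ / (Σxᵢ² + σ²/τ²).
Σxᵢyᵢ = 6·3 + 5·6 + 3·1 = 51; Σxᵢ² = 70; σ²/τ² = 4/9.
β̂_MAP = 51 / (70 + 4/9) = 51/(634/9) = 459/634 ≈ 0.724.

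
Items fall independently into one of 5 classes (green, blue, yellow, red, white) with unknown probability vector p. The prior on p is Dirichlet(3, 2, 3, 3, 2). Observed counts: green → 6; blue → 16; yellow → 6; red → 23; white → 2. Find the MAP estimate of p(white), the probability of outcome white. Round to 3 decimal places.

The posterior is Dirichlet(αᵢ + nᵢ) = Dirichlet(9, 18, 9, 26, 4).
For a Dirichlet(a₁,…,a_K) with all aᵢ > 1, the mode has j-th component (aⱼ − 1)/(Σaᵢ − K).
Here Σaᵢ = 66 and K = 5, so p(white) = (4 − 1)/(66 − 5) = 3/61 ≈ 0.049.

MAP estimate of p(white) = 0.049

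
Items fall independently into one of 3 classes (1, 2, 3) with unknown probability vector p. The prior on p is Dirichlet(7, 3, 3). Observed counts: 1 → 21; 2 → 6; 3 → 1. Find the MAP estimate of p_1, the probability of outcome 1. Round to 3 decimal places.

MAP estimate: 0.711

The posterior is Dirichlet(αᵢ + nᵢ) = Dirichlet(28, 9, 4).
For a Dirichlet(a₁,…,a_K) with all aᵢ > 1, the mode has j-th component (aⱼ − 1)/(Σaᵢ − K).
Here Σaᵢ = 41 and K = 3, so p_1 = (28 − 1)/(41 − 3) = 27/38 ≈ 0.711.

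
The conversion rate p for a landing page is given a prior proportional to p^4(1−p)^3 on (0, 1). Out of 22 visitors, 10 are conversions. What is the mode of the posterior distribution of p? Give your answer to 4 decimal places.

p̂_MAP = 0.4828

The prior density ∝ p^4(1−p)^3 is the kernel of Beta(5, 4).
Data: 10 successes in 22 trials. The binomial likelihood contributes p^10(1−p)^12, so the posterior is Beta(5+10, 4+12) = Beta(15, 16).
For Beta(a, b) with a, b > 1 the mode is (a−1)/(a+b−2) = 14/29 ≈ 0.4828.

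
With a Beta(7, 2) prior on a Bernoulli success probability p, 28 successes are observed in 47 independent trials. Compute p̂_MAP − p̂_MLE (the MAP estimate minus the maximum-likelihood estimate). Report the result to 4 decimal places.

MAP − MLE = 0.0339

Posterior is Beta(35, 21); MAP = (35−1)/(56−2) = 34/54 ≈ 0.62963.
MLE ignores the prior: p̂_MLE = k/n = 28/47 ≈ 0.59574.
Difference = 34/54 − 28/47 = 43/1269 ≈ 0.0339.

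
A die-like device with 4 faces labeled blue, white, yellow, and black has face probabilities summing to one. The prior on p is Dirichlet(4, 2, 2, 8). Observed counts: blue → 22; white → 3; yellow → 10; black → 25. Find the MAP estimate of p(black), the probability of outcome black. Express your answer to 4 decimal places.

The posterior is Dirichlet(αᵢ + nᵢ) = Dirichlet(26, 5, 12, 33).
For a Dirichlet(a₁,…,a_K) with all aᵢ > 1, the mode has j-th component (aⱼ − 1)/(Σaᵢ − K).
Here Σaᵢ = 76 and K = 4, so p(black) = (33 − 1)/(76 − 4) = 32/72 ≈ 0.4444.

MAP estimate of p(black) = 0.4444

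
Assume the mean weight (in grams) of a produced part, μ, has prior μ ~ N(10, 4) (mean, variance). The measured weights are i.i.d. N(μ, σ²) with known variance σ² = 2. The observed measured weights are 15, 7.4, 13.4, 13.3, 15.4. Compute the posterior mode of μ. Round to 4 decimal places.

n = 5; x̄ = (15 + 7.4 + 13.4 + 13.3 + 15.4)/5 = 64.5/5 = 12.9.
For a Normal prior and Normal likelihood with known variance, the posterior is Normal; its mode equals its mean, the precision-weighted average.
Prior precision 1/σ₀² = 1/4 = 0.25; data precision n/σ² = 5/2 = 2.5.
μ̂ = (0.25·10 + 2.5·12.9) / (0.25 + 2.5) = 34.75/2.75 = 139/11 ≈ 12.6364.

μ̂_MAP = 12.6364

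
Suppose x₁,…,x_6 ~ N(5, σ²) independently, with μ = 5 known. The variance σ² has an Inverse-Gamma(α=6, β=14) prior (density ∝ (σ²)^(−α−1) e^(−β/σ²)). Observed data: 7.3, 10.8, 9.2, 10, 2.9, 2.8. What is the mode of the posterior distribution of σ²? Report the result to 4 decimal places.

σ̂²_MAP = 5.9410

Sum of squared deviations about the known mean: SS = (7.3−5)² + (10.8−5)² + (9.2−5)² + (10−5)² + (2.9−5)² + (2.8−5)² = 90.82.
The Normal likelihood contributes (σ²)^(−n/2) exp(−SS/(2σ²)), so the posterior is Inverse-Gamma(α + n/2, β + SS/2) = Inverse-Gamma(9, 59.41).
The mode of Inverse-Gamma(a, b) is b/(a+1) = 59.41/10 ≈ 5.9410.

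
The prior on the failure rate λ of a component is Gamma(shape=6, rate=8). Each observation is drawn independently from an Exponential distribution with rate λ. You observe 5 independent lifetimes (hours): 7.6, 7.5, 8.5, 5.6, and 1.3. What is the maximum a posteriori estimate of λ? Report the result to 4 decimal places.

λ̂_MAP = 0.2597

The Exponential(rate=λ) likelihood is ∝ λ^n e^(−λΣtᵢ). Here n = 5 and Σtᵢ = 7.6 + 7.5 + 8.5 + 5.6 + 1.3 = 30.5.
Posterior ∝ λ^5e^(−8λ) · λ^5e^(−30.5λ) = λ^10e^(−38.5λ), i.e. Gamma(11, 38.5).
Mode = (a−1)/b = 10/38.5 ≈ 0.2597.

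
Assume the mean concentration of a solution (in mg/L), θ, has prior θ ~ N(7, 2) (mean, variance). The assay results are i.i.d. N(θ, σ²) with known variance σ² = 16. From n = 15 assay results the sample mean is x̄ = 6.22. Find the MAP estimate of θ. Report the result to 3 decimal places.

n = 15, x̄ = 6.22.
For a Normal prior and Normal likelihood with known variance, the posterior is Normal; its mode equals its mean, the precision-weighted average.
Prior precision 1/σ₀² = 1/2 = 0.5; data precision n/σ² = 15/16 = 0.9375.
θ̂ = (0.5·7 + 0.9375·6.22) / (0.5 + 0.9375) = 9.33125/1.4375 = 1493/230 ≈ 6.491.

θ̂_MAP = 6.491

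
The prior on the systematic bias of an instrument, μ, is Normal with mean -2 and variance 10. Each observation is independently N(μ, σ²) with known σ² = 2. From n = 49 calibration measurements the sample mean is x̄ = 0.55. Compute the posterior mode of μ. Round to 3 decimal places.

n = 49, x̄ = 0.55.
For a Normal prior and Normal likelihood with known variance, the posterior is Normal; its mode equals its mean, the precision-weighted average.
Prior precision 1/σ₀² = 1/10 = 0.1; data precision n/σ² = 49/2 = 24.5.
μ̂ = (0.1·(-2) + 24.5·0.55) / (0.1 + 24.5) = 13.275/24.6 = 177/328 ≈ 0.540.

μ̂_MAP = 0.540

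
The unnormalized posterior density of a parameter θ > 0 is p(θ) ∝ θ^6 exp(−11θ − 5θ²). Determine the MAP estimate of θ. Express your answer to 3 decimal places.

θ̂_MAP = 0.400

ℓ'(θ) = 6/θ − 11 − 10θ. Setting this to zero and multiplying by θ: 10θ² + 11θ − 6 = 0.
θ = (−11 + √(11² + 4·10·6)) / (2·10) = (−11 + √361) / 20 = (−11 + 19)/20 = 2/5.
ℓ''(θ) = −6/θ² − 10 < 0, confirming a maximum.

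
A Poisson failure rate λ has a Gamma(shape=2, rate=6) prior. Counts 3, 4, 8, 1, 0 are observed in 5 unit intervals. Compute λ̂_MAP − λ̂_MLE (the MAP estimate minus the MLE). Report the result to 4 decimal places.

Σxᵢ = 16. Posterior is Gamma(18, 11); MAP = (18−1)/11 = 17/11 ≈ 1.54545.
MLE = x̄ = 16/5 ≈ 3.20000.
Difference = 17/11 − 16/5 = -91/55 ≈ -1.6545.

MAP − MLE = -1.6545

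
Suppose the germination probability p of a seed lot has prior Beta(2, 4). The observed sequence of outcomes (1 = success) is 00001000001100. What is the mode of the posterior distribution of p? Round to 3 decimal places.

Prior: Beta(2, 4).
Data: 3 successes in 14 trials (from the sequence). The binomial likelihood contributes p^3(1−p)^11, so the posterior is Beta(2+3, 4+11) = Beta(5, 15).
For Beta(a, b) with a, b > 1 the mode is (a−1)/(a+b−2) = 4/18 ≈ 0.222.

p̂_MAP = 0.222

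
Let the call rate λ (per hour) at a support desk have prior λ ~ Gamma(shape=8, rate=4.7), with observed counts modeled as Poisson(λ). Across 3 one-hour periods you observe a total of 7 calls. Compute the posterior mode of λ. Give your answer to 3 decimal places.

Σxᵢ = 7, n = 3.
Posterior ∝ λ^7e^(−4.7λ) · λ^7e^(−3λ) = λ^14e^(−7.7λ), i.e. Gamma(shape=15, rate=7.7).
The mode of a Gamma(a, b) with a ≥ 1 (shape–rate) is (a−1)/b = 14/7.7 ≈ 1.818.

λ̂_MAP = 1.818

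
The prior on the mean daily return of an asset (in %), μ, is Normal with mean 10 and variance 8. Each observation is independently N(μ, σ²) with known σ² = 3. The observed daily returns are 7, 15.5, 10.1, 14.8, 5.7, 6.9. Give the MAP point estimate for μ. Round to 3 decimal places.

μ̂_MAP = 10.000

n = 6; x̄ = (7 + 15.5 + 10.1 + 14.8 + 5.7 + 6.9)/6 = 60/6 = 10.
For a Normal prior and Normal likelihood with known variance, the posterior is Normal; its mode equals its mean, the precision-weighted average.
Prior precision 1/σ₀² = 1/8 = 0.125; data precision n/σ² = 6/3 = 2.
μ̂ = (0.125·10 + 2·10) / (0.125 + 2) = 21.25/2.125 = 10.000.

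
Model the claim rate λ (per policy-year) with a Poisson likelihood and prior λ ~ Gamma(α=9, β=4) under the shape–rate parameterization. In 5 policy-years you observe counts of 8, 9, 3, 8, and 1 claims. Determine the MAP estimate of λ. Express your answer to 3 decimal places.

λ̂_MAP = 4.111

Σxᵢ = 8+9+3+8+1 = 29, with n = 5.
Posterior ∝ λ^8e^(−4λ) · λ^29e^(−5λ) = λ^37e^(−9λ), i.e. Gamma(shape=38, rate=9).
The mode of a Gamma(a, b) with a ≥ 1 (shape–rate) is (a−1)/b = 37/9 ≈ 4.111.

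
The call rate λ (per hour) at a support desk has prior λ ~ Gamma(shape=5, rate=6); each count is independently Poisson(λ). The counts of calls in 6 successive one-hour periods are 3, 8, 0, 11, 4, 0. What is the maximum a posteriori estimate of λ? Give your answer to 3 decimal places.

λ̂_MAP = 2.500

Σxᵢ = 3+8+0+11+4+0 = 26, with n = 6.
Posterior ∝ λ^4e^(−6λ) · λ^26e^(−6λ) = λ^30e^(−12λ), i.e. Gamma(shape=31, rate=12).
The mode of a Gamma(a, b) with a ≥ 1 (shape–rate) is (a−1)/b = 30/12 ≈ 2.500.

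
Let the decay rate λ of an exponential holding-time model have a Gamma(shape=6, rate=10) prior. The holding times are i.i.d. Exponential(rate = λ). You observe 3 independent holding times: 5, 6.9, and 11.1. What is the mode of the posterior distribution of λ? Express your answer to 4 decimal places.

The Exponential(rate=λ) likelihood is ∝ λ^n e^(−λΣtᵢ). Here n = 3 and Σtᵢ = 5 + 6.9 + 11.1 = 23.
Posterior ∝ λ^5e^(−10λ) · λ^3e^(−23λ) = λ^8e^(−33λ), i.e. Gamma(9, 33).
Mode = (a−1)/b = 8/33 ≈ 0.2424.

λ̂_MAP = 0.2424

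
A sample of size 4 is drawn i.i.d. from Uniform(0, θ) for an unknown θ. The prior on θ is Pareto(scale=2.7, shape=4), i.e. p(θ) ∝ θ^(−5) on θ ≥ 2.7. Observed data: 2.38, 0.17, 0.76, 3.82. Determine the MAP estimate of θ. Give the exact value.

θ̂_MAP = 3.82

The Uniform(0, θ) likelihood is θ^(−n) for θ ≥ max(xᵢ), zero otherwise. Here max(xᵢ) = 3.82.
Posterior ∝ θ^(−5) · θ^(−4) = θ^(−9) on θ ≥ max(2.7, 3.82) = 3.82.
This density is strictly decreasing in θ, so the posterior mode lies at the lower boundary of the support.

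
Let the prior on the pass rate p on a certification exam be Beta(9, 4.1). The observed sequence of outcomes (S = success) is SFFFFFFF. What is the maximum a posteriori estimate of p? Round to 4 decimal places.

Prior: Beta(9, 4.1).
Data: 1 success in 8 trials (from the sequence). The binomial likelihood contributes p(1−p)^7, so the posterior is Beta(9+1, 4.1+7) = Beta(10, 11.1).
For Beta(a, b) with a, b > 1 the mode is (a−1)/(a+b−2) = 9/19.1 ≈ 0.4712.

p̂_MAP = 0.4712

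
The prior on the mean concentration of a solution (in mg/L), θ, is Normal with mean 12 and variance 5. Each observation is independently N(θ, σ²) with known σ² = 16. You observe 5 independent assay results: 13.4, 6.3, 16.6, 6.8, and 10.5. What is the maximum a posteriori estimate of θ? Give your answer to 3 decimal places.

θ̂_MAP = 11.220

n = 5; x̄ = (13.4 + 6.3 + 16.6 + 6.8 + 10.5)/5 = 53.6/5 = 10.72.
For a Normal prior and Normal likelihood with known variance, the posterior is Normal; its mode equals its mean, the precision-weighted average.
Prior precision 1/σ₀² = 1/5 = 0.2; data precision n/σ² = 5/16 = 0.3125.
θ̂ = (0.2·12 + 0.3125·10.72) / (0.2 + 0.3125) = 5.75/0.5125 = 460/41 ≈ 11.220.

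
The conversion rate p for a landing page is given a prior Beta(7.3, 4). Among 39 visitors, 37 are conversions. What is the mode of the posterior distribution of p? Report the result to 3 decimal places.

p̂_MAP = 0.896

Prior: Beta(7.3, 4).
Data: 37 successes in 39 trials. The binomial likelihood contributes p^37(1−p)^2, so the posterior is Beta(7.3+37, 4+2) = Beta(44.3, 6).
For Beta(a, b) with a, b > 1 the mode is (a−1)/(a+b−2) = 43.3/48.3 ≈ 0.896.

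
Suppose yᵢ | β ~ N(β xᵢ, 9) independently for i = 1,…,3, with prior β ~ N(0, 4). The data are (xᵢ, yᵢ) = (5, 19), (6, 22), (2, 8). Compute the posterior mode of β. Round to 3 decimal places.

log p(β | y) = −Σ(yᵢ − βxᵢ)²/(2·9) − β²/(2·4) + const.
Setting the derivative to zero: Σxᵢ(yᵢ − βxᵢ)/9 − β/4 = 0, so β = Σxᵢyᵢ / (Σxᵢ² + σ²/τ²).
Σxᵢyᵢ = 5·19 + 6·22 + 2·8 = 243; Σxᵢ² = 65; σ²/τ² = 2.25.
β̂_MAP = 243 / (65 + 2.25) = 243/67.25 ≈ 3.613.

β̂_MAP = 3.613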